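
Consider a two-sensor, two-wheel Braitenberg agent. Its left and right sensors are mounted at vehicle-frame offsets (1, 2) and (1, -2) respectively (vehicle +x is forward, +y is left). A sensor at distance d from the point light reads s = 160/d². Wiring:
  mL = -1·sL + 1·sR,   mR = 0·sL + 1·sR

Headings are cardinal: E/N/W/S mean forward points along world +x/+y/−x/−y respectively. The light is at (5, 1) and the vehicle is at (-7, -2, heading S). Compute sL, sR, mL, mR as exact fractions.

40/29 40/53 -960/1537 40/53

left sensor world pos  = (-5, -3); dL² = 116
right sensor world pos = (-9, -3); dR² = 212
sL = 160/116 = 40/29
sR = 160/212 = 40/53
mL = -1·sL + 1·sR = -960/1537
mR = 0·sL + 1·sR = 40/53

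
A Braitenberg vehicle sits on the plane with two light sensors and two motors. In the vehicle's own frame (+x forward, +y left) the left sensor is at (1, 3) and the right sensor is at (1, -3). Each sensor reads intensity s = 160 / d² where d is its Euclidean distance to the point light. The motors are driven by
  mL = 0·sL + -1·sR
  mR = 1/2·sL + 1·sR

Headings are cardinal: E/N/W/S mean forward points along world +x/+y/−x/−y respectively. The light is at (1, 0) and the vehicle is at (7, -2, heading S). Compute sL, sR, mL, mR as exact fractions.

16/9 80/9 -80/9 88/9

left sensor world pos  = (10, -3); dL² = 90
right sensor world pos = (4, -3); dR² = 18
sL = 160/90 = 16/9
sR = 160/18 = 80/9
mL = 0·sL + -1·sR = -80/9
mR = 1/2·sL + 1·sR = 88/9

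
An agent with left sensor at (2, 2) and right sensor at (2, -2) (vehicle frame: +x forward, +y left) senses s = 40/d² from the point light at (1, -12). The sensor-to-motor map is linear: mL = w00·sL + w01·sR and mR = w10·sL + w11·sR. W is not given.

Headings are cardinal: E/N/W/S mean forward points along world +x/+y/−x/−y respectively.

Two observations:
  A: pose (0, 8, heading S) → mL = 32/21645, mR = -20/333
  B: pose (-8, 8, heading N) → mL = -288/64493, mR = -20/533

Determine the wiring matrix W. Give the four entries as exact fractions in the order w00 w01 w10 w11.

1/2 -1/2 0 -1/2

obs A: pose=(0,8,S) → sL=8/65, sR=40/333, mL=32/21645, mR=-20/333
obs B: pose=(-8,8,N) → sL=8/121, sR=40/533, mL=-288/64493, mR=-20/533
sensor matrix S = [[8/65, 40/333], [8/121, 40/533]]; det S = 361472/279190197
solve [mL_A; mL_B] = S·[w00; w01] and [mR_A; mR_B] = S·[w10; w11]:
  w00 = 1/2, w01 = -1/2, w10 = 0, w11 = -1/2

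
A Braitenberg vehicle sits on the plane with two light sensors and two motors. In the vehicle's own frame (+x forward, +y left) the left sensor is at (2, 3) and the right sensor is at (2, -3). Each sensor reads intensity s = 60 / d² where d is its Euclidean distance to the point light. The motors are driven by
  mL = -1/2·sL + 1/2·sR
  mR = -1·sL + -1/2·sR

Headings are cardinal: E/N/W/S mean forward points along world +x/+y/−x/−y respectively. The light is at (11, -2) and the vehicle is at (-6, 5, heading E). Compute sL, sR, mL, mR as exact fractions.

left sensor world pos  = (-4, 8); dL² = 325
right sensor world pos = (-4, 2); dR² = 241
sL = 60/325 = 12/65
sR = 60/241 = 60/241
mL = -1/2·sL + 1/2·sR = 504/15665
mR = -1·sL + -1/2·sR = -4842/15665

12/65 60/241 504/15665 -4842/15665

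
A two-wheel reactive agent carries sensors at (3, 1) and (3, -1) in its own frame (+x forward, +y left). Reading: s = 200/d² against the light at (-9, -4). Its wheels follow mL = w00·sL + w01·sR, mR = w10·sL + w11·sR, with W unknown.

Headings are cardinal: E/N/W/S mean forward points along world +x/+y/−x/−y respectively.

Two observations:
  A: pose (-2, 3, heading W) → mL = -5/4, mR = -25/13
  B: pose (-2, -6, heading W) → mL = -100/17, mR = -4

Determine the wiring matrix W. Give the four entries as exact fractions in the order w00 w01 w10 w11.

0 -1/2 -1/2 0

obs A: pose=(-2,3,W) → sL=50/13, sR=5/2, mL=-5/4, mR=-25/13
obs B: pose=(-2,-6,W) → sL=8, sR=200/17, mL=-100/17, mR=-4
sensor matrix S = [[50/13, 5/2], [8, 200/17]]; det S = 5580/221
solve [mL_A; mL_B] = S·[w00; w01] and [mR_A; mR_B] = S·[w10; w11]:
  w00 = 0, w01 = -1/2, w10 = -1/2, w11 = 0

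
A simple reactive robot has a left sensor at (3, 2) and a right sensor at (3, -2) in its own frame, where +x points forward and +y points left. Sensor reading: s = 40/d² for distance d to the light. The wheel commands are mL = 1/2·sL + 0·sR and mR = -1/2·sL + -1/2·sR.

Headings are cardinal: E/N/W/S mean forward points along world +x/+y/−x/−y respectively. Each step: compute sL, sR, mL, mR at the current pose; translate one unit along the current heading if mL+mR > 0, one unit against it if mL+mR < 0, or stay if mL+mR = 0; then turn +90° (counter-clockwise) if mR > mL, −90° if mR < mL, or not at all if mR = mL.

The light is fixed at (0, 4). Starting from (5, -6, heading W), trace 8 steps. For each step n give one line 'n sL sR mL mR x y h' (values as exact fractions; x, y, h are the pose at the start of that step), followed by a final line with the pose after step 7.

0 10/37 10/17 5/37 -270/629 5 -6 W
1 8/13 40/113 4/13 -712/1469 6 -6 N
2 20/81 4/25 10/81 -412/2025 6 -7 E
3 8/49 8/41 4/49 -360/2009 5 -7 S
4 10/37 10/17 5/37 -270/629 5 -6 W
5 8/13 40/113 4/13 -712/1469 6 -6 N
6 20/81 4/25 10/81 -412/2025 6 -7 E
7 8/49 8/41 4/49 -360/2009 5 -7 S
final 5 -6 W

n=0: pose=(5,-6,W); sL=10/37, sR=10/17; mL=5/37, mR=-270/629; mL+mR=-5/17 → advance -1; mR−mL=-355/629 → turn -1·90°
n=1: pose=(6,-6,N); sL=8/13, sR=40/113; mL=4/13, mR=-712/1469; mL+mR=-20/113 → advance -1; mR−mL=-1164/1469 → turn -1·90°
n=2: pose=(6,-7,E); sL=20/81, sR=4/25; mL=10/81, mR=-412/2025; mL+mR=-2/25 → advance -1; mR−mL=-662/2025 → turn -1·90°
n=3: pose=(5,-7,S); sL=8/49, sR=8/41; mL=4/49, mR=-360/2009; mL+mR=-4/41 → advance -1; mR−mL=-524/2009 → turn -1·90°
n=4: pose=(5,-6,W); sL=10/37, sR=10/17; mL=5/37, mR=-270/629; mL+mR=-5/17 → advance -1; mR−mL=-355/629 → turn -1·90°
n=5: pose=(6,-6,N); sL=8/13, sR=40/113; mL=4/13, mR=-712/1469; mL+mR=-20/113 → advance -1; mR−mL=-1164/1469 → turn -1·90°
n=6: pose=(6,-7,E); sL=20/81, sR=4/25; mL=10/81, mR=-412/2025; mL+mR=-2/25 → advance -1; mR−mL=-662/2025 → turn -1·90°
n=7: pose=(5,-7,S); sL=8/49, sR=8/41; mL=4/49, mR=-360/2009; mL+mR=-4/41 → advance -1; mR−mL=-524/2009 → turn -1·90°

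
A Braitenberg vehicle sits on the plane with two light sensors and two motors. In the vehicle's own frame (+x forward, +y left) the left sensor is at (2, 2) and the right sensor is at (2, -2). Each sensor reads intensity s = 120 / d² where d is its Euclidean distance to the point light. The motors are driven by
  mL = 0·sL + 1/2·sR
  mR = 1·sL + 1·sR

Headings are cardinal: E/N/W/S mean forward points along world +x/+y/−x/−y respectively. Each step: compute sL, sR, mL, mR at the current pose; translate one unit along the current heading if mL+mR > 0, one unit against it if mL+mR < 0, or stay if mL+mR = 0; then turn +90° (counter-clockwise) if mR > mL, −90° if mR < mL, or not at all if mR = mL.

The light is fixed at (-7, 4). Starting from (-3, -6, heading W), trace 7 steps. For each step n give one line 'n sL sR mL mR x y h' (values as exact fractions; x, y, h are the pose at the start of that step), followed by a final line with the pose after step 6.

0 30/37 30/17 15/17 1620/629 -3 -6 W
1 120/169 24/29 12/29 7536/4901 -4 -6 S
2 60/53 60/97 30/97 9000/5141 -4 -7 E
3 24/17 40/39 20/39 1616/663 -3 -7 N
4 30/37 30/17 15/17 1620/629 -3 -6 W
5 120/169 24/29 12/29 7536/4901 -4 -6 S
6 60/53 60/97 30/97 9000/5141 -4 -7 E
final -3 -7 N

n=0: pose=(-3,-6,W); sL=30/37, sR=30/17; mL=15/17, mR=1620/629; mL+mR=2175/629 → advance +1; mR−mL=1065/629 → turn +1·90°
n=1: pose=(-4,-6,S); sL=120/169, sR=24/29; mL=12/29, mR=7536/4901; mL+mR=9564/4901 → advance +1; mR−mL=5508/4901 → turn +1·90°
n=2: pose=(-4,-7,E); sL=60/53, sR=60/97; mL=30/97, mR=9000/5141; mL+mR=10590/5141 → advance +1; mR−mL=7410/5141 → turn +1·90°
n=3: pose=(-3,-7,N); sL=24/17, sR=40/39; mL=20/39, mR=1616/663; mL+mR=652/221 → advance +1; mR−mL=1276/663 → turn +1·90°
n=4: pose=(-3,-6,W); sL=30/37, sR=30/17; mL=15/17, mR=1620/629; mL+mR=2175/629 → advance +1; mR−mL=1065/629 → turn +1·90°
n=5: pose=(-4,-6,S); sL=120/169, sR=24/29; mL=12/29, mR=7536/4901; mL+mR=9564/4901 → advance +1; mR−mL=5508/4901 → turn +1·90°
n=6: pose=(-4,-7,E); sL=60/53, sR=60/97; mL=30/97, mR=9000/5141; mL+mR=10590/5141 → advance +1; mR−mL=7410/5141 → turn +1·90°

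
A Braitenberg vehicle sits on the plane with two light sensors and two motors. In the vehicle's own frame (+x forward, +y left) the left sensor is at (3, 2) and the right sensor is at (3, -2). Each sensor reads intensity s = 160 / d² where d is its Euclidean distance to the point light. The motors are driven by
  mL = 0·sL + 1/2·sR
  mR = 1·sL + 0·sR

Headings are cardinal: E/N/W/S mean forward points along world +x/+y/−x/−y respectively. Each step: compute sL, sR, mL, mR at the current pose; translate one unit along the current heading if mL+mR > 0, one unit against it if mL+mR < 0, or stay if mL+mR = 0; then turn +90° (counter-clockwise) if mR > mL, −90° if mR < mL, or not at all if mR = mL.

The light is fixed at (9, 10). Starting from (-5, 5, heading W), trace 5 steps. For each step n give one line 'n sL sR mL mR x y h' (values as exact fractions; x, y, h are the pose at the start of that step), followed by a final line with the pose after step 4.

0 80/169 80/149 40/149 80/169 -5 5 W
1 160/233 160/353 80/353 160/233 -6 5 S
2 1 10/13 5/13 1 -6 4 E
3 32/53 160/153 80/153 32/53 -5 4 N
4 80/169 80/149 40/149 80/169 -5 5 W
final -6 5 S

n=0: pose=(-5,5,W); sL=80/169, sR=80/149; mL=40/149, mR=80/169; mL+mR=18680/25181 → advance +1; mR−mL=5160/25181 → turn +1·90°
n=1: pose=(-6,5,S); sL=160/233, sR=160/353; mL=80/353, mR=160/233; mL+mR=75120/82249 → advance +1; mR−mL=37840/82249 → turn +1·90°
n=2: pose=(-6,4,E); sL=1, sR=10/13; mL=5/13, mR=1; mL+mR=18/13 → advance +1; mR−mL=8/13 → turn +1·90°
n=3: pose=(-5,4,N); sL=32/53, sR=160/153; mL=80/153, mR=32/53; mL+mR=9136/8109 → advance +1; mR−mL=656/8109 → turn +1·90°
n=4: pose=(-5,5,W); sL=80/169, sR=80/149; mL=40/149, mR=80/169; mL+mR=18680/25181 → advance +1; mR−mL=5160/25181 → turn +1·90°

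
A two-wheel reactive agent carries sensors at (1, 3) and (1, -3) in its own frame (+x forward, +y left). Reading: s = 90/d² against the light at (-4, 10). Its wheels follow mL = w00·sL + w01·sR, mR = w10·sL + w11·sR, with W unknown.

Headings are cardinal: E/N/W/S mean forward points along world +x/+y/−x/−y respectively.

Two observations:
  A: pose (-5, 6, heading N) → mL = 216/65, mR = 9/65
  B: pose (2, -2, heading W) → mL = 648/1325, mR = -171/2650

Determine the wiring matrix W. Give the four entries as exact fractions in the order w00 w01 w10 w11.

obs A: pose=(-5,6,N) → sL=18/5, sR=90/13, mL=216/65, mR=9/65
obs B: pose=(2,-2,W) → sL=9/25, sR=45/53, mL=648/1325, mR=-171/2650
sensor matrix S = [[18/5, 90/13], [9/25, 45/53]]; det S = 1944/3445
solve [mL_A; mL_B] = S·[w00; w01] and [mR_A; mR_B] = S·[w10; w11]:
  w00 = -1, w01 = 1, w10 = 1, w11 = -1/2

-1 1 1 -1/2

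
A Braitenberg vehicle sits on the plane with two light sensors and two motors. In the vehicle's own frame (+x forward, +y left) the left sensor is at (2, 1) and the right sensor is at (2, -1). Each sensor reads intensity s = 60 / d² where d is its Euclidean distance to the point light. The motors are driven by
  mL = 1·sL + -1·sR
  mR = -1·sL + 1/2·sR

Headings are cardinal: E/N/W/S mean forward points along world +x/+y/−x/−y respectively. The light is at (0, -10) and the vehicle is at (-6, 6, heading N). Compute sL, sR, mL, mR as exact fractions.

left sensor world pos  = (-7, 8); dL² = 373
right sensor world pos = (-5, 8); dR² = 349
sL = 60/373 = 60/373
sR = 60/349 = 60/349
mL = 1·sL + -1·sR = -1440/130177
mR = -1·sL + 1/2·sR = -9750/130177

60/373 60/349 -1440/130177 -9750/130177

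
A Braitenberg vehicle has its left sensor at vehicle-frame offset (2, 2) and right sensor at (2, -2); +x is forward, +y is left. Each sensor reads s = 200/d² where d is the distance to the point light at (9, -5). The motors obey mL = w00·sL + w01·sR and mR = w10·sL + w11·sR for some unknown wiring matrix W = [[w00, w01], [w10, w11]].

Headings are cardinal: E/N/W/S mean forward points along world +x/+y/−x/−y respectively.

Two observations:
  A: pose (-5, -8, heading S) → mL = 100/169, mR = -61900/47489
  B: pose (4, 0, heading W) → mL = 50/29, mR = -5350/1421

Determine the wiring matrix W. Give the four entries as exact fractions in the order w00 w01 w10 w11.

obs A: pose=(-5,-8,S) → sL=200/169, sR=200/281, mL=100/169, mR=-61900/47489
obs B: pose=(4,0,W) → sL=100/29, sR=100/49, mL=50/29, mR=-5350/1421
sensor matrix S = [[200/169, 200/281], [100/29, 100/49]]; det S = -2640000/67481869
solve [mL_A; mL_B] = S·[w00; w01] and [mR_A; mR_B] = S·[w10; w11]:
  w00 = 1/2, w01 = 0, w10 = -1/2, w11 = -1

1/2 0 -1/2 -1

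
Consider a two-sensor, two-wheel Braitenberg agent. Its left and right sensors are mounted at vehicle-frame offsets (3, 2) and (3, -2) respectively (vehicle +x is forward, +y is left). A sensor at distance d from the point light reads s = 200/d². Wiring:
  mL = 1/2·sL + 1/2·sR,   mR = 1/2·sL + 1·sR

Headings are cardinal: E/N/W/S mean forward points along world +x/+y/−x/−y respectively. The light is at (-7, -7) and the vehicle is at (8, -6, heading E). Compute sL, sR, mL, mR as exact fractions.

left sensor world pos  = (11, -4); dL² = 333
right sensor world pos = (11, -8); dR² = 325
sL = 200/333 = 200/333
sR = 200/325 = 8/13
mL = 1/2·sL + 1/2·sR = 2632/4329
mR = 1/2·sL + 1·sR = 3964/4329

200/333 8/13 2632/4329 3964/4329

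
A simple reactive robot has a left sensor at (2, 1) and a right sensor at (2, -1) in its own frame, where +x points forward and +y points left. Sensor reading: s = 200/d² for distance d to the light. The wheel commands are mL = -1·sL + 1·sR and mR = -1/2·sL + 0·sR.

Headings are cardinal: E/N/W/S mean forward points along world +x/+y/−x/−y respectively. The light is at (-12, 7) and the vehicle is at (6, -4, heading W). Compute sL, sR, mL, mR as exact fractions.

1/2 50/89 11/178 -1/4

left sensor world pos  = (4, -5); dL² = 400
right sensor world pos = (4, -3); dR² = 356
sL = 200/400 = 1/2
sR = 200/356 = 50/89
mL = -1·sL + 1·sR = 11/178
mR = -1/2·sL + 0·sR = -1/4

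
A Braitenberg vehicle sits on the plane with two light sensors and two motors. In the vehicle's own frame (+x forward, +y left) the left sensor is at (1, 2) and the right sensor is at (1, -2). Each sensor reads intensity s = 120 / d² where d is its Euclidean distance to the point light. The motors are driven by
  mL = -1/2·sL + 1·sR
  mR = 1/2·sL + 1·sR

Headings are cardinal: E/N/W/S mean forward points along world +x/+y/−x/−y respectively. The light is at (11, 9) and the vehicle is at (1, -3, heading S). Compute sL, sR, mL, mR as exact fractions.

120/233 120/313 9180/72929 46740/72929

left sensor world pos  = (3, -4); dL² = 233
right sensor world pos = (-1, -4); dR² = 313
sL = 120/233 = 120/233
sR = 120/313 = 120/313
mL = -1/2·sL + 1·sR = 9180/72929
mR = 1/2·sL + 1·sR = 46740/72929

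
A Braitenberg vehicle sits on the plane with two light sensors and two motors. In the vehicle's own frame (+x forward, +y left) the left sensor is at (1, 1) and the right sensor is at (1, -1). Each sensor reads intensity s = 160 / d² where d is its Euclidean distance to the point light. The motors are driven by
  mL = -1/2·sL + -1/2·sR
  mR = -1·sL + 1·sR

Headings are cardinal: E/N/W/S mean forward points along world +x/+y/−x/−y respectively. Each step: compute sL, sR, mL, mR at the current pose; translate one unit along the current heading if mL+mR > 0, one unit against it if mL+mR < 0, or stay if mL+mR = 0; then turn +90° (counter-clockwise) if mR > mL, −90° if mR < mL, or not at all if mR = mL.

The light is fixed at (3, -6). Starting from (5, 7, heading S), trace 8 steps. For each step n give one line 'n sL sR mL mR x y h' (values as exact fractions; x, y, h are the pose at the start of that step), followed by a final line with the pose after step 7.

0 160/153 32/29 -4768/4437 256/4437 5 7 S
1 80/117 80/89 -8240/10413 2240/10413 5 8 E
2 32/45 160/229 -7264/10305 -128/10305 4 8 N
3 10/9 40/49 -425/441 -130/441 4 7 W
4 160/153 32/29 -4768/4437 256/4437 5 7 S
5 80/117 80/89 -8240/10413 2240/10413 5 8 E
6 32/45 160/229 -7264/10305 -128/10305 4 8 N
7 10/9 40/49 -425/441 -130/441 4 7 W
final 5 7 S

n=0: pose=(5,7,S); sL=160/153, sR=32/29; mL=-4768/4437, mR=256/4437; mL+mR=-1504/1479 → advance -1; mR−mL=5024/4437 → turn +1·90°
n=1: pose=(5,8,E); sL=80/117, sR=80/89; mL=-8240/10413, mR=2240/10413; mL+mR=-2000/3471 → advance -1; mR−mL=10480/10413 → turn +1·90°
n=2: pose=(4,8,N); sL=32/45, sR=160/229; mL=-7264/10305, mR=-128/10305; mL+mR=-2464/3435 → advance -1; mR−mL=7136/10305 → turn +1·90°
n=3: pose=(4,7,W); sL=10/9, sR=40/49; mL=-425/441, mR=-130/441; mL+mR=-185/147 → advance -1; mR−mL=295/441 → turn +1·90°
n=4: pose=(5,7,S); sL=160/153, sR=32/29; mL=-4768/4437, mR=256/4437; mL+mR=-1504/1479 → advance -1; mR−mL=5024/4437 → turn +1·90°
n=5: pose=(5,8,E); sL=80/117, sR=80/89; mL=-8240/10413, mR=2240/10413; mL+mR=-2000/3471 → advance -1; mR−mL=10480/10413 → turn +1·90°
n=6: pose=(4,8,N); sL=32/45, sR=160/229; mL=-7264/10305, mR=-128/10305; mL+mR=-2464/3435 → advance -1; mR−mL=7136/10305 → turn +1·90°
n=7: pose=(4,7,W); sL=10/9, sR=40/49; mL=-425/441, mR=-130/441; mL+mR=-185/147 → advance -1; mR−mL=295/441 → turn +1·90°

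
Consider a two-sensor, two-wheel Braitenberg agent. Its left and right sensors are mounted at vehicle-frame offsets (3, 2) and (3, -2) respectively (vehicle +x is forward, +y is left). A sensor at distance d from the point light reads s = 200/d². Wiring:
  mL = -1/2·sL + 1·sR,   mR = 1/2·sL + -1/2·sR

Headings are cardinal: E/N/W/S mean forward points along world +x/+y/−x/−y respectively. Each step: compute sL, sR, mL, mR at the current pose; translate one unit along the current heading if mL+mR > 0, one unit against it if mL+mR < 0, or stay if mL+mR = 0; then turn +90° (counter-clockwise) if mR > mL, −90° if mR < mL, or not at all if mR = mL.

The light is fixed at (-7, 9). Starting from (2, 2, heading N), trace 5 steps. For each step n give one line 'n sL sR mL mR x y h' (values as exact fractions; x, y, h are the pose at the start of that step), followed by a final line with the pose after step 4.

0 40/13 200/137 -140/1781 1440/1781 2 2 N
1 2 50/13 37/13 -12/13 2 3 W
2 40/9 200/109 -380/981 1280/981 1 3 N
3 100/37 100/17 2850/629 -1000/629 1 4 W
4 200/29 40/17 -540/493 1120/493 0 4 N
final 0 5 W

n=0: pose=(2,2,N); sL=40/13, sR=200/137; mL=-140/1781, mR=1440/1781; mL+mR=100/137 → advance +1; mR−mL=1580/1781 → turn +1·90°
n=1: pose=(2,3,W); sL=2, sR=50/13; mL=37/13, mR=-12/13; mL+mR=25/13 → advance +1; mR−mL=-49/13 → turn -1·90°
n=2: pose=(1,3,N); sL=40/9, sR=200/109; mL=-380/981, mR=1280/981; mL+mR=100/109 → advance +1; mR−mL=1660/981 → turn +1·90°
n=3: pose=(1,4,W); sL=100/37, sR=100/17; mL=2850/629, mR=-1000/629; mL+mR=50/17 → advance +1; mR−mL=-3850/629 → turn -1·90°
n=4: pose=(0,4,N); sL=200/29, sR=40/17; mL=-540/493, mR=1120/493; mL+mR=20/17 → advance +1; mR−mL=1660/493 → turn +1·90°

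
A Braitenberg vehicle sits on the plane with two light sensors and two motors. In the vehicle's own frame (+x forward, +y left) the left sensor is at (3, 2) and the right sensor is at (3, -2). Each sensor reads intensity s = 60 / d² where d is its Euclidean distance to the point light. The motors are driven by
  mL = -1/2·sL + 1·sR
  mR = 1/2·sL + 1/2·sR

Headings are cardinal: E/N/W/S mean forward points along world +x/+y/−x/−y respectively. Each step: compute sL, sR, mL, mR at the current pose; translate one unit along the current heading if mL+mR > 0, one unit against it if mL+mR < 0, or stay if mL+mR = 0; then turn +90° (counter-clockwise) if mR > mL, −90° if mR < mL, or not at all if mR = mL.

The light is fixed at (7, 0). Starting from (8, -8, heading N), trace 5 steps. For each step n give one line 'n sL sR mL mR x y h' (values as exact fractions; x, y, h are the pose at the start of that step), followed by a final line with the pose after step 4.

0 30/13 30/17 135/221 450/221 8 -8 N
1 12/17 60/29 846/493 684/493 8 -7 W
2 3 3 3/2 3 7 -7 N
3 60/73 12/5 726/365 588/365 7 -6 W
4 10/3 6 13/3 14/3 6 -6 N
final 6 -5 W

n=0: pose=(8,-8,N); sL=30/13, sR=30/17; mL=135/221, mR=450/221; mL+mR=45/17 → advance +1; mR−mL=315/221 → turn +1·90°
n=1: pose=(8,-7,W); sL=12/17, sR=60/29; mL=846/493, mR=684/493; mL+mR=90/29 → advance +1; mR−mL=-162/493 → turn -1·90°
n=2: pose=(7,-7,N); sL=3, sR=3; mL=3/2, mR=3; mL+mR=9/2 → advance +1; mR−mL=3/2 → turn +1·90°
n=3: pose=(7,-6,W); sL=60/73, sR=12/5; mL=726/365, mR=588/365; mL+mR=18/5 → advance +1; mR−mL=-138/365 → turn -1·90°
n=4: pose=(6,-6,N); sL=10/3, sR=6; mL=13/3, mR=14/3; mL+mR=9 → advance +1; mR−mL=1/3 → turn +1·90°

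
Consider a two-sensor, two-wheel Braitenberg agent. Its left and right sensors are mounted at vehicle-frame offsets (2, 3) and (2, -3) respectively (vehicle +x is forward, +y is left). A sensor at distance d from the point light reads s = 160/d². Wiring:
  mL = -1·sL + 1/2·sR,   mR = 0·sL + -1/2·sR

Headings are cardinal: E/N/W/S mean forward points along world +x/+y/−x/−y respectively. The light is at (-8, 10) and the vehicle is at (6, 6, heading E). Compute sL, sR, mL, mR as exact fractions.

left sensor world pos  = (8, 9); dL² = 257
right sensor world pos = (8, 3); dR² = 305
sL = 160/257 = 160/257
sR = 160/305 = 32/61
mL = -1·sL + 1/2·sR = -5648/15677
mR = 0·sL + -1/2·sR = -16/61

160/257 32/61 -5648/15677 -16/61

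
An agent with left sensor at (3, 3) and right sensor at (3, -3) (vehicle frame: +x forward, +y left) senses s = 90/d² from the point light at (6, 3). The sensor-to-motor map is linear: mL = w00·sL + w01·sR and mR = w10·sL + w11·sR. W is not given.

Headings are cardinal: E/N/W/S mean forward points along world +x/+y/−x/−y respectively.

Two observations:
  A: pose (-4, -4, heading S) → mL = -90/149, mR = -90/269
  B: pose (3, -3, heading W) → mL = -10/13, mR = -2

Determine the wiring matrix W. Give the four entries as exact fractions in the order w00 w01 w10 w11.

obs A: pose=(-4,-4,S) → sL=90/149, sR=90/269, mL=-90/149, mR=-90/269
obs B: pose=(3,-3,W) → sL=10/13, sR=2, mL=-10/13, mR=-2
sensor matrix S = [[90/149, 90/269], [10/13, 2]]; det S = 495360/521053
solve [mL_A; mL_B] = S·[w00; w01] and [mR_A; mR_B] = S·[w10; w11]:
  w00 = -1, w01 = 0, w10 = 0, w11 = -1

-1 0 0 -1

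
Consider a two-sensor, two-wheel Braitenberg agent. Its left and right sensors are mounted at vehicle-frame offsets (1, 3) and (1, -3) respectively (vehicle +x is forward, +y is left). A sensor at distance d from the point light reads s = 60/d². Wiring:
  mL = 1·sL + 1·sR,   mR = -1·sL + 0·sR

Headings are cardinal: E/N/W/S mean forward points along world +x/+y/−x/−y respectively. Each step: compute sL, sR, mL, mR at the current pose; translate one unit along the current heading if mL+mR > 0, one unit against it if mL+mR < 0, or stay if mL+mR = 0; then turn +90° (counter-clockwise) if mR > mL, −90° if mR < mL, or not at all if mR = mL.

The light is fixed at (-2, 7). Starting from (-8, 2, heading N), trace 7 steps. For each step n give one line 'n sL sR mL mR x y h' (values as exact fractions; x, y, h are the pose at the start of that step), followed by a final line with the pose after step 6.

0 60/97 12/5 1464/485 -60/97 -8 2 N
1 30/13 30/37 1500/481 -30/13 -8 3 E
2 60/29 60/89 7080/2581 -60/29 -7 3 S
3 3/5 3/2 21/10 -3/5 -7 2 W
4 60/97 12/5 1464/485 -60/97 -8 2 N
5 30/13 30/37 1500/481 -30/13 -8 3 E
6 60/29 60/89 7080/2581 -60/29 -7 3 S
final -7 2 W

n=0: pose=(-8,2,N); sL=60/97, sR=12/5; mL=1464/485, mR=-60/97; mL+mR=12/5 → advance +1; mR−mL=-1764/485 → turn -1·90°
n=1: pose=(-8,3,E); sL=30/13, sR=30/37; mL=1500/481, mR=-30/13; mL+mR=30/37 → advance +1; mR−mL=-2610/481 → turn -1·90°
n=2: pose=(-7,3,S); sL=60/29, sR=60/89; mL=7080/2581, mR=-60/29; mL+mR=60/89 → advance +1; mR−mL=-12420/2581 → turn -1·90°
n=3: pose=(-7,2,W); sL=3/5, sR=3/2; mL=21/10, mR=-3/5; mL+mR=3/2 → advance +1; mR−mL=-27/10 → turn -1·90°
n=4: pose=(-8,2,N); sL=60/97, sR=12/5; mL=1464/485, mR=-60/97; mL+mR=12/5 → advance +1; mR−mL=-1764/485 → turn -1·90°
n=5: pose=(-8,3,E); sL=30/13, sR=30/37; mL=1500/481, mR=-30/13; mL+mR=30/37 → advance +1; mR−mL=-2610/481 → turn -1·90°
n=6: pose=(-7,3,S); sL=60/29, sR=60/89; mL=7080/2581, mR=-60/29; mL+mR=60/89 → advance +1; mR−mL=-12420/2581 → turn -1·90°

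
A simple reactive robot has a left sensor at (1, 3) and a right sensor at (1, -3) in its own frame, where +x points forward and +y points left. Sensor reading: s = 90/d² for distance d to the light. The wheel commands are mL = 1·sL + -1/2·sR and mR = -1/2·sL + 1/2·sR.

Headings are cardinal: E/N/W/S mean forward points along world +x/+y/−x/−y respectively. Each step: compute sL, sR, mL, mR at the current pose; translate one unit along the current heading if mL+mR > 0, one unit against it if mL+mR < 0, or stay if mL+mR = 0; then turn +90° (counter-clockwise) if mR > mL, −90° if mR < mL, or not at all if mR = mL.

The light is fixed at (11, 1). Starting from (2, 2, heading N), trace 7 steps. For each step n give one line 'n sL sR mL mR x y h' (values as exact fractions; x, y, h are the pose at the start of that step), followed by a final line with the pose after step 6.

0 45/74 9/4 -153/296 243/296 2 2 N
1 90/101 18/25 1341/2525 -216/2525 2 3 W
2 45/89 45/29 -1395/5162 1350/2581 1 3 N
3 90/121 90/157 8685/18997 -1620/18997 1 4 W
4 45/106 9/8 -117/848 297/848 0 4 N
5 18/29 90/193 2169/5597 -432/5597 0 5 W
6 9/25 45/53 -171/2650 324/1325 -1 5 N
final -1 6 W

n=0: pose=(2,2,N); sL=45/74, sR=9/4; mL=-153/296, mR=243/296; mL+mR=45/148 → advance +1; mR−mL=99/74 → turn +1·90°
n=1: pose=(2,3,W); sL=90/101, sR=18/25; mL=1341/2525, mR=-216/2525; mL+mR=45/101 → advance +1; mR−mL=-1557/2525 → turn -1·90°
n=2: pose=(1,3,N); sL=45/89, sR=45/29; mL=-1395/5162, mR=1350/2581; mL+mR=45/178 → advance +1; mR−mL=4095/5162 → turn +1·90°
n=3: pose=(1,4,W); sL=90/121, sR=90/157; mL=8685/18997, mR=-1620/18997; mL+mR=45/121 → advance +1; mR−mL=-10305/18997 → turn -1·90°
n=4: pose=(0,4,N); sL=45/106, sR=9/8; mL=-117/848, mR=297/848; mL+mR=45/212 → advance +1; mR−mL=207/424 → turn +1·90°
n=5: pose=(0,5,W); sL=18/29, sR=90/193; mL=2169/5597, mR=-432/5597; mL+mR=9/29 → advance +1; mR−mL=-2601/5597 → turn -1·90°
n=6: pose=(-1,5,N); sL=9/25, sR=45/53; mL=-171/2650, mR=324/1325; mL+mR=9/50 → advance +1; mR−mL=819/2650 → turn +1·90°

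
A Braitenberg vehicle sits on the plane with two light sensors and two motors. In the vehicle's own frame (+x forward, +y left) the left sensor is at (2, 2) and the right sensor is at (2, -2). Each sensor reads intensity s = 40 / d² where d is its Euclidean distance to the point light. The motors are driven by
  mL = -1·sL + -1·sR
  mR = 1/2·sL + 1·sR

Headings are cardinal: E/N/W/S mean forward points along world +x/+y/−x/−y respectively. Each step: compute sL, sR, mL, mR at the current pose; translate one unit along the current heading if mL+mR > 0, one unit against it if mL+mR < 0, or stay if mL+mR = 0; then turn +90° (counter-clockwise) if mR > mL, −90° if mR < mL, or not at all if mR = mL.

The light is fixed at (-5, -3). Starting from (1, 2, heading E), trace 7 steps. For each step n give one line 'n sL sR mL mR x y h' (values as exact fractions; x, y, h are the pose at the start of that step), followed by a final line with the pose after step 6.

0 40/113 40/73 -7440/8249 5980/8249 1 2 E
1 20/29 20/49 -1560/1421 1070/1421 0 2 N
2 40/13 8/9 -464/117 284/117 0 1 W
3 10/17 2 -44/17 39/17 1 1 S
4 40/113 40/73 -7440/8249 5980/8249 1 2 E
5 20/29 20/49 -1560/1421 1070/1421 0 2 N
6 40/13 8/9 -464/117 284/117 0 1 W
final 1 1 S

n=0: pose=(1,2,E); sL=40/113, sR=40/73; mL=-7440/8249, mR=5980/8249; mL+mR=-20/113 → advance -1; mR−mL=13420/8249 → turn +1·90°
n=1: pose=(0,2,N); sL=20/29, sR=20/49; mL=-1560/1421, mR=1070/1421; mL+mR=-10/29 → advance -1; mR−mL=2630/1421 → turn +1·90°
n=2: pose=(0,1,W); sL=40/13, sR=8/9; mL=-464/117, mR=284/117; mL+mR=-20/13 → advance -1; mR−mL=748/117 → turn +1·90°
n=3: pose=(1,1,S); sL=10/17, sR=2; mL=-44/17, mR=39/17; mL+mR=-5/17 → advance -1; mR−mL=83/17 → turn +1·90°
n=4: pose=(1,2,E); sL=40/113, sR=40/73; mL=-7440/8249, mR=5980/8249; mL+mR=-20/113 → advance -1; mR−mL=13420/8249 → turn +1·90°
n=5: pose=(0,2,N); sL=20/29, sR=20/49; mL=-1560/1421, mR=1070/1421; mL+mR=-10/29 → advance -1; mR−mL=2630/1421 → turn +1·90°
n=6: pose=(0,1,W); sL=40/13, sR=8/9; mL=-464/117, mR=284/117; mL+mR=-20/13 → advance -1; mR−mL=748/117 → turn +1·90°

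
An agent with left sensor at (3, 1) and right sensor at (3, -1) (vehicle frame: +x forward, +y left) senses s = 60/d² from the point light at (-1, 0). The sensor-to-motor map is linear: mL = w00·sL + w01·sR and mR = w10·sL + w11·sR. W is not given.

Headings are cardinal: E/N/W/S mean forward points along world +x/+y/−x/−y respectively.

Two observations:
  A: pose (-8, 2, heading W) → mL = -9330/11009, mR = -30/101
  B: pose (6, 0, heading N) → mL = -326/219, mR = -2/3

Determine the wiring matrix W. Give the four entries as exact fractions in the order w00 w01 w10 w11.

obs A: pose=(-8,2,W) → sL=60/101, sR=60/109, mL=-9330/11009, mR=-30/101
obs B: pose=(6,0,N) → sL=4/3, sR=60/73, mL=-326/219, mR=-2/3
sensor matrix S = [[60/101, 60/109], [4/3, 60/73]]; det S = -197440/803657
solve [mL_A; mL_B] = S·[w00; w01] and [mR_A; mR_B] = S·[w10; w11]:
  w00 = -1/2, w01 = -1, w10 = -1/2, w11 = 0

-1/2 -1 -1/2 0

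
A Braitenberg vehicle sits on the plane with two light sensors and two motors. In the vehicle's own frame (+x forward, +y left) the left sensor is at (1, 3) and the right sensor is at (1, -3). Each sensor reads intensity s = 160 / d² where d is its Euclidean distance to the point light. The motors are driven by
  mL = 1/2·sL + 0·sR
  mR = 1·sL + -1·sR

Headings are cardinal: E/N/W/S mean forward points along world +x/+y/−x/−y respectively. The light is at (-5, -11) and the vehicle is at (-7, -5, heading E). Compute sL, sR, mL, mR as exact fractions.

80/41 16 40/41 -576/41

left sensor world pos  = (-6, -2); dL² = 82
right sensor world pos = (-6, -8); dR² = 10
sL = 160/82 = 80/41
sR = 160/10 = 16
mL = 1/2·sL + 0·sR = 40/41
mR = 1·sL + -1·sR = -576/41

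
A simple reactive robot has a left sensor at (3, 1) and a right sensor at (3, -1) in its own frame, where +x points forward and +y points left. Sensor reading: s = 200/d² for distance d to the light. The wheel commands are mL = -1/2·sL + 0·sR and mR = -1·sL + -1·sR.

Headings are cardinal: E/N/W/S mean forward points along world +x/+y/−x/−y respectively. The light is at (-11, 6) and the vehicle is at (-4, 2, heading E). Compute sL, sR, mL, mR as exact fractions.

200/109 8/5 -100/109 -1872/545

left sensor world pos  = (-1, 3); dL² = 109
right sensor world pos = (-1, 1); dR² = 125
sL = 200/109 = 200/109
sR = 200/125 = 8/5
mL = -1/2·sL + 0·sR = -100/109
mR = -1·sL + -1·sR = -1872/545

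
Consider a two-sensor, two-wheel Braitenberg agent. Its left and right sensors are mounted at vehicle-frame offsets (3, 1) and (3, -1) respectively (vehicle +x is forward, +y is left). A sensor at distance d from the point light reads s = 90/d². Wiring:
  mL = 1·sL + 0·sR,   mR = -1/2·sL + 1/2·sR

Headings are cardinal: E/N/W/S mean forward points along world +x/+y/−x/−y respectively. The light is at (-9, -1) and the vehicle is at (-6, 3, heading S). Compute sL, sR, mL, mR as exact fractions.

90/17 18 90/17 108/17

left sensor world pos  = (-5, 0); dL² = 17
right sensor world pos = (-7, 0); dR² = 5
sL = 90/17 = 90/17
sR = 90/5 = 18
mL = 1·sL + 0·sR = 90/17
mR = -1/2·sL + 1/2·sR = 108/17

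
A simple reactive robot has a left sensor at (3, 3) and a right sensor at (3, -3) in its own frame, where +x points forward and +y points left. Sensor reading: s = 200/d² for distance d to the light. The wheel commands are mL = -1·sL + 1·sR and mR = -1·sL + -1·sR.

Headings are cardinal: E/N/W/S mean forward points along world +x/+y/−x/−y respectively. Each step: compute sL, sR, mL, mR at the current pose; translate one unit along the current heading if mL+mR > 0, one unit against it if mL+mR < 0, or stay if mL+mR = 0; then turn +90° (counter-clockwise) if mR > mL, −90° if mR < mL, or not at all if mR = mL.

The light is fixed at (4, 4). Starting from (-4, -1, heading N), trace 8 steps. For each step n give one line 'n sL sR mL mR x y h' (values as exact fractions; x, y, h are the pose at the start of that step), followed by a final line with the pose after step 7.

0 8/5 200/29 768/145 -1232/145 -4 -1 N
1 100/17 100/53 -3600/901 -7000/901 -4 -2 E
2 200/117 8/9 -32/39 -304/117 -5 -2 S
3 25/26 50/37 375/962 -2225/962 -5 -1 W
4 8/5 200/29 768/145 -1232/145 -4 -1 N
5 100/17 100/53 -3600/901 -7000/901 -4 -2 E
6 200/117 8/9 -32/39 -304/117 -5 -2 S
7 25/26 50/37 375/962 -2225/962 -5 -1 W
final -4 -1 N

n=0: pose=(-4,-1,N); sL=8/5, sR=200/29; mL=768/145, mR=-1232/145; mL+mR=-16/5 → advance -1; mR−mL=-400/29 → turn -1·90°
n=1: pose=(-4,-2,E); sL=100/17, sR=100/53; mL=-3600/901, mR=-7000/901; mL+mR=-200/17 → advance -1; mR−mL=-200/53 → turn -1·90°
n=2: pose=(-5,-2,S); sL=200/117, sR=8/9; mL=-32/39, mR=-304/117; mL+mR=-400/117 → advance -1; mR−mL=-16/9 → turn -1·90°
n=3: pose=(-5,-1,W); sL=25/26, sR=50/37; mL=375/962, mR=-2225/962; mL+mR=-25/13 → advance -1; mR−mL=-100/37 → turn -1·90°
n=4: pose=(-4,-1,N); sL=8/5, sR=200/29; mL=768/145, mR=-1232/145; mL+mR=-16/5 → advance -1; mR−mL=-400/29 → turn -1·90°
n=5: pose=(-4,-2,E); sL=100/17, sR=100/53; mL=-3600/901, mR=-7000/901; mL+mR=-200/17 → advance -1; mR−mL=-200/53 → turn -1·90°
n=6: pose=(-5,-2,S); sL=200/117, sR=8/9; mL=-32/39, mR=-304/117; mL+mR=-400/117 → advance -1; mR−mL=-16/9 → turn -1·90°
n=7: pose=(-5,-1,W); sL=25/26, sR=50/37; mL=375/962, mR=-2225/962; mL+mR=-25/13 → advance -1; mR−mL=-100/37 → turn -1·90°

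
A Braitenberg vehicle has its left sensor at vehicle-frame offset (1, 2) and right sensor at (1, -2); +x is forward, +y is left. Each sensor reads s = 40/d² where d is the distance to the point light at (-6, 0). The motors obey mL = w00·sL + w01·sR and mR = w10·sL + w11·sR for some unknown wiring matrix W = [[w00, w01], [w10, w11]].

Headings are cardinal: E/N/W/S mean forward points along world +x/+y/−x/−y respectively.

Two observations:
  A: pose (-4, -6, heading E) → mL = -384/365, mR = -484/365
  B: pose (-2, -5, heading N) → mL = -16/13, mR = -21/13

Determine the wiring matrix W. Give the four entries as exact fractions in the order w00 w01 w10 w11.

-1 1 -1 1/2

obs A: pose=(-4,-6,E) → sL=8/5, sR=40/73, mL=-384/365, mR=-484/365
obs B: pose=(-2,-5,N) → sL=2, sR=10/13, mL=-16/13, mR=-21/13
sensor matrix S = [[8/5, 40/73], [2, 10/13]]; det S = 128/949
solve [mL_A; mL_B] = S·[w00; w01] and [mR_A; mR_B] = S·[w10; w11]:
  w00 = -1, w01 = 1, w10 = -1, w11 = 1/2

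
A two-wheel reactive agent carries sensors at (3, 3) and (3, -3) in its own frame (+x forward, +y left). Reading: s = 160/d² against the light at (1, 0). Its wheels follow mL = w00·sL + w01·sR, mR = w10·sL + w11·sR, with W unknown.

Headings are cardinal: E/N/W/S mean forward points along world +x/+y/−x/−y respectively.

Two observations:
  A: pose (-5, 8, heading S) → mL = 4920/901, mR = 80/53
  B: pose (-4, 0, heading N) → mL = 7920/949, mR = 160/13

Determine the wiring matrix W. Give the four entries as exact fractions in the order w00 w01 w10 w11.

1 1/2 0 1

obs A: pose=(-5,8,S) → sL=80/17, sR=80/53, mL=4920/901, mR=80/53
obs B: pose=(-4,0,N) → sL=160/73, sR=160/13, mL=7920/949, mR=160/13
sensor matrix S = [[80/17, 80/53], [160/73, 160/13]]; det S = 46694400/855049
solve [mL_A; mL_B] = S·[w00; w01] and [mR_A; mR_B] = S·[w10; w11]:
  w00 = 1, w01 = 1/2, w10 = 0, w11 = 1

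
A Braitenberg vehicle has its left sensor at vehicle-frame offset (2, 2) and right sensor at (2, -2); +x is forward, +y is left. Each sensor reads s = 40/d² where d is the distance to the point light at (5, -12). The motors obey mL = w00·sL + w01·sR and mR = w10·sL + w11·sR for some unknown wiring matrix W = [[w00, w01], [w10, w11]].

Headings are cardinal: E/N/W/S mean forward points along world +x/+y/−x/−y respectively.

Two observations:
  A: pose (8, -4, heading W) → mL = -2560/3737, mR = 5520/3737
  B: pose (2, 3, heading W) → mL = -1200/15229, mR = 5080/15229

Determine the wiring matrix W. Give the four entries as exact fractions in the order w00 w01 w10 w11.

obs A: pose=(8,-4,W) → sL=40/37, sR=40/101, mL=-2560/3737, mR=5520/3737
obs B: pose=(2,3,W) → sL=20/97, sR=20/157, mL=-1200/15229, mR=5080/15229
sensor matrix S = [[40/37, 40/101], [20/97, 20/157]]; det S = 3190400/56910773
solve [mL_A; mL_B] = S·[w00; w01] and [mR_A; mR_B] = S·[w10; w11]:
  w00 = -1, w01 = 1, w10 = 1, w11 = 1

-1 1 1 1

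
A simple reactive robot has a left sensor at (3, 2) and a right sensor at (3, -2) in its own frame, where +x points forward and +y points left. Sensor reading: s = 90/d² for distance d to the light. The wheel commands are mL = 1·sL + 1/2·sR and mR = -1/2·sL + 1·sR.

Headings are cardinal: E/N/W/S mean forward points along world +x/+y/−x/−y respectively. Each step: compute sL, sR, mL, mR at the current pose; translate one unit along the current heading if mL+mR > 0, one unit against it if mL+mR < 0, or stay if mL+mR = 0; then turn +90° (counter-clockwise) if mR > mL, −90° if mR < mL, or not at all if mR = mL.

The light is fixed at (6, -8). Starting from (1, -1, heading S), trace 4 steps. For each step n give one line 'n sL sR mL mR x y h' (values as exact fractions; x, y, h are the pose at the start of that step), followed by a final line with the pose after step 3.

n=0: pose=(1,-1,S); sL=18/5, sR=18/13; mL=279/65, mR=-27/65; mL+mR=252/65 → advance +1; mR−mL=-306/65 → turn -1·90°
n=1: pose=(1,-2,W); sL=9/8, sR=45/64; mL=189/128, mR=9/64; mL+mR=207/128 → advance +1; mR−mL=-171/128 → turn -1·90°
n=2: pose=(0,-2,N); sL=18/29, sR=90/97; mL=3051/2813, mR=1737/2813; mL+mR=4788/2813 → advance +1; mR−mL=-1314/2813 → turn -1·90°
n=3: pose=(0,-1,E); sL=1, sR=45/17; mL=79/34, mR=73/34; mL+mR=76/17 → advance +1; mR−mL=-3/17 → turn -1·90°

0 18/5 18/13 279/65 -27/65 1 -1 S
1 9/8 45/64 189/128 9/64 1 -2 W
2 18/29 90/97 3051/2813 1737/2813 0 -2 N
3 1 45/17 79/34 73/34 0 -1 E
final 1 -1 S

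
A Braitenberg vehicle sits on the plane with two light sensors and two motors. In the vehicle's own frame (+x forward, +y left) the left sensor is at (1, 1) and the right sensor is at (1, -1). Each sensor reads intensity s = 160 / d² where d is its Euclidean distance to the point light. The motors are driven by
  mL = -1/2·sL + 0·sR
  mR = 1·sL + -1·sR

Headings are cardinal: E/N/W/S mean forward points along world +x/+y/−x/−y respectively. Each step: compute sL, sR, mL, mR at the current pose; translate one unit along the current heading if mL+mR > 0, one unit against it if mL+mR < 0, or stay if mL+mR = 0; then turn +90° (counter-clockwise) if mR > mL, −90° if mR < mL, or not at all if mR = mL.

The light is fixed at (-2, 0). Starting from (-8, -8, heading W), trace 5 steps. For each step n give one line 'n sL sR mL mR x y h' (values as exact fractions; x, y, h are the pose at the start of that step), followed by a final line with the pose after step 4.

0 16/13 80/49 -8/13 -256/637 -8 -8 W
1 160/97 160/117 -80/97 3200/11349 -7 -8 S
2 40/13 2 -20/13 14/13 -7 -7 E
3 32/17 160/61 -16/17 -768/1037 -8 -7 N
4 16/13 80/49 -8/13 -256/637 -8 -8 W
final -7 -8 S

n=0: pose=(-8,-8,W); sL=16/13, sR=80/49; mL=-8/13, mR=-256/637; mL+mR=-648/637 → advance -1; mR−mL=136/637 → turn +1·90°
n=1: pose=(-7,-8,S); sL=160/97, sR=160/117; mL=-80/97, mR=3200/11349; mL+mR=-6160/11349 → advance -1; mR−mL=12560/11349 → turn +1·90°
n=2: pose=(-7,-7,E); sL=40/13, sR=2; mL=-20/13, mR=14/13; mL+mR=-6/13 → advance -1; mR−mL=34/13 → turn +1·90°
n=3: pose=(-8,-7,N); sL=32/17, sR=160/61; mL=-16/17, mR=-768/1037; mL+mR=-1744/1037 → advance -1; mR−mL=208/1037 → turn +1·90°
n=4: pose=(-8,-8,W); sL=16/13, sR=80/49; mL=-8/13, mR=-256/637; mL+mR=-648/637 → advance -1; mR−mL=136/637 → turn +1·90°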